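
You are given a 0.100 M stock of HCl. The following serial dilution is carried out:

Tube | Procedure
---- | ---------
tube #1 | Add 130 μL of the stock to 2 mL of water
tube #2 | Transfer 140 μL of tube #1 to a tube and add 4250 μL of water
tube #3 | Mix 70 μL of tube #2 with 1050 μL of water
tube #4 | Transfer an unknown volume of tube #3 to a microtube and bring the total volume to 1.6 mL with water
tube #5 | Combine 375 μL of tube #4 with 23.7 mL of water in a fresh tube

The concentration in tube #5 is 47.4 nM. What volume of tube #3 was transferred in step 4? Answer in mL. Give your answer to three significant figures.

0.400 mL

Step 1: 130 μL + 2 mL = 2130 μL total → factor 2130/130 = 16.385
Step 2: 140 μL + 4250 μL = 4390 μL total → factor 4390/140 = 31.357
Step 3: 70 μL + 1050 μL = 1120 μL total → factor 1120/70 = 16
Step 4: v brought to 1.6 mL → factor = 1.6 mL/v
Step 5: 375 μL + 23.7 mL = 24075 μL total → factor 24075/375 = 64.2
Product of known-step factors = 5.2775 × 10^5
Overall factor = 0.100 M / (47.4 nM) = 2.1097 × 10^6
Step-4 factor = 2.1097 × 10^6 / 5.2775 × 10^5 = 3.9976
v = 1.6 mL / 3.9976 = 0.400 mL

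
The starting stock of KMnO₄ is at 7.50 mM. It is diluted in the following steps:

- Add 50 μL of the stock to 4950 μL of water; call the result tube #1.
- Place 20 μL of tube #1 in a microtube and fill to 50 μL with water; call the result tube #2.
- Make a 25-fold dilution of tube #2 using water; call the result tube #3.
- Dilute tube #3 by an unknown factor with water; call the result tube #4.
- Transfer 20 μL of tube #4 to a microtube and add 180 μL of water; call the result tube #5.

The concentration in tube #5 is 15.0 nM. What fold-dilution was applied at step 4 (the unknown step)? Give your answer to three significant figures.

Step 1: 50 μL + 4950 μL = 5000 μL total → factor 5000/50 = 100
Step 2: 20 μL brought to 50 μL → factor 50/20 = 2.5
Step 3: 25-fold → factor 25
Step 4: unknown factor x
Step 5: 20 μL + 180 μL = 200 μL total → factor 200/20 = 10
Product of known-step factors = 62500
Overall factor = 7.50 mM / (15.0 nM) = 5 × 10^5
x = 5 × 10^5 / 62500 = 8.00

8.00-fold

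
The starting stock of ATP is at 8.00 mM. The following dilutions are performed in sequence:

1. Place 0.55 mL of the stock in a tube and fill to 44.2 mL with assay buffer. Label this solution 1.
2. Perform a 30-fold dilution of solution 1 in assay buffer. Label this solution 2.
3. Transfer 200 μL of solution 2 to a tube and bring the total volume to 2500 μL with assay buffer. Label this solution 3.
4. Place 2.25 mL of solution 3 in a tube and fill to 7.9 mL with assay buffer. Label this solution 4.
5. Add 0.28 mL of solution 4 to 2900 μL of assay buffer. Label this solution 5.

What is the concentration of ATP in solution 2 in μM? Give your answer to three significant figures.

Step 1: 0.55 mL brought to 44.2 mL → factor 44.2/0.55 = 80.364
Step 2: 30-fold → factor 30
Dilution factor through solution 2 = 80.364 × 30 = 2410.9
[solution 2] = 8.00 mM / 2410.9 = 0.003318 mM = 3.32 μM

3.32 μM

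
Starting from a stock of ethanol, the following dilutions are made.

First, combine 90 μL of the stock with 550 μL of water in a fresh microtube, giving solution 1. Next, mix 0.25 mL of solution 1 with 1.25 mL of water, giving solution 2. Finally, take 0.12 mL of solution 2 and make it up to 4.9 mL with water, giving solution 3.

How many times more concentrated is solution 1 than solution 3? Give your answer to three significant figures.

Step 1: 90 μL + 550 μL = 640 μL total → factor 640/90 = 7.1111
Step 2: 0.25 mL + 1.25 mL = 1.5 mL total → factor 1.5/0.25 = 6
Step 3: 0.12 mL brought to 4.9 mL → factor 4.9/0.12 = 40.833
Dilution factor to solution 1 = 7.1111; to solution 3 = 1742.2
[solution 1]/[solution 3] = (factor to solution 3)/(factor to solution 1) = 1742.2/7.1111 = 245

245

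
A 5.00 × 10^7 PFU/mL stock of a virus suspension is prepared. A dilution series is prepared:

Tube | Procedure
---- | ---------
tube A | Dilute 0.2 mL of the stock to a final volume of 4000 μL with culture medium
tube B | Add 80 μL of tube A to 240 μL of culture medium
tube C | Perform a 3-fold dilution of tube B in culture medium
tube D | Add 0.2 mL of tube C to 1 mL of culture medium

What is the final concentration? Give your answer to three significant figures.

3.47 × 10^4 PFU/mL

Step 1: 0.2 mL brought to 4000 μL → factor 4/0.2 = 20
Step 2: 80 μL + 240 μL = 320 μL total → factor 320/80 = 4
Step 3: 3-fold → factor 3
Step 4: 0.2 mL + 1 mL = 1.2 mL total → factor 1.2/0.2 = 6
Overall dilution factor = 20 × 4 × 3 × 6 = 1440
Final = 5.00 × 10^7 PFU/mL / 1440 = 3.47 × 10^4 PFU/mL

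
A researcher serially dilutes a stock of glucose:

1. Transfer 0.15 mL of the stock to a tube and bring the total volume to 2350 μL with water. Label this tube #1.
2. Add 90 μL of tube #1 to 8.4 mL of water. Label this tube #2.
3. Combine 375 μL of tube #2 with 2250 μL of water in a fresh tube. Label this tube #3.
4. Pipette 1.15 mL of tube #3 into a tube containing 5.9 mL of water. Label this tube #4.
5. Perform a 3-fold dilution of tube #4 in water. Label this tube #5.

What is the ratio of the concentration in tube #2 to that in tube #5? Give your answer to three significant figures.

Step 1: 0.15 mL brought to 2350 μL → factor 2.35/0.15 = 15.667
Step 2: 90 μL + 8.4 mL = 8490 μL total → factor 8490/90 = 94.333
Step 3: 375 μL + 2250 μL = 2625 μL total → factor 2625/375 = 7
Step 4: 1.15 mL + 5.9 mL = 7.05 mL total → factor 7.05/1.15 = 6.1304
Step 5: 3-fold → factor 3
Dilution factor to tube #2 = 1477.9; to tube #5 = 1.9026 × 10^5
[tube #2]/[tube #5] = (factor to tube #5)/(factor to tube #2) = 1.9026 × 10^5/1477.9 = 129

129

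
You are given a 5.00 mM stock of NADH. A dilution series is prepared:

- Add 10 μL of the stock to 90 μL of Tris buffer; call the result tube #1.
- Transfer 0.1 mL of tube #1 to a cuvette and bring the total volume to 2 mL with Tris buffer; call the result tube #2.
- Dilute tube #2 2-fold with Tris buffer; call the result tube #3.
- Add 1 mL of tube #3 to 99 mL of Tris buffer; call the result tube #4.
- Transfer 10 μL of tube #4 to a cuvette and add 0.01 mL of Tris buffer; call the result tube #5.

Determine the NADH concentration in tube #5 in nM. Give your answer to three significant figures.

62.5 nM

Step 1: 10 μL + 90 μL = 100 μL total → factor 100/10 = 10
Step 2: 0.1 mL brought to 2 mL → factor 2/0.1 = 20
Step 3: 2-fold → factor 2
Step 4: 1 mL + 99 mL = 100 mL total → factor 100/1 = 100
Step 5: 10 μL + 0.01 mL = 20 μL total → factor 20/10 = 2
Overall dilution factor = 10 × 20 × 2 × 100 × 2 = 80000
Final = 5.00 mM / 80000 = 6.250 × 10^-5 mM = 62.5 nM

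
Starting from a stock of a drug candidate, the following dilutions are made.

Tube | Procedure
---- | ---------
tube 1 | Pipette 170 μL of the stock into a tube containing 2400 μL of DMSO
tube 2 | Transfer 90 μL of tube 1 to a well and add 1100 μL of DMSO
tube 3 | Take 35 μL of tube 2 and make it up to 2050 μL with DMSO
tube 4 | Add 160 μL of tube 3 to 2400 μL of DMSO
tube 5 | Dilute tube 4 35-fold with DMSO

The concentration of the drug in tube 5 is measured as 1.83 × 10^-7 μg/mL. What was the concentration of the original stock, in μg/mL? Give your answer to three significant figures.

1.20 μg/mL

Step 1: 170 μL + 2400 μL = 2570 μL total → factor 2570/170 = 15.118
Step 2: 90 μL + 1100 μL = 1190 μL total → factor 1190/90 = 13.222
Step 3: 35 μL brought to 2050 μL → factor 2050/35 = 58.571
Step 4: 160 μL + 2400 μL = 2560 μL total → factor 2560/160 = 16
Step 5: 35-fold → factor 35
Overall dilution factor = 15.118 × 13.222 × 58.571 × 16 × 35 = 6.5564 × 10^6
Stock = 1.83 × 10^-7 μg/mL × 6.5564 × 10^6 = 1.20 μg/mL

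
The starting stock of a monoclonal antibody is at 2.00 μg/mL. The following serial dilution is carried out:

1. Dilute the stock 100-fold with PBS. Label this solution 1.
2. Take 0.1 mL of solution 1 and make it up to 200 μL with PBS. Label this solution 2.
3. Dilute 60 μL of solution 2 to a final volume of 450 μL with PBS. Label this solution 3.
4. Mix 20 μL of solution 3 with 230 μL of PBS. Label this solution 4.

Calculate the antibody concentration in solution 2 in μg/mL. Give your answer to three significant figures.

0.0100 μg/mL

Step 1: 100-fold → factor 100
Step 2: 0.1 mL brought to 200 μL → factor 0.2/0.1 = 2
Dilution factor through solution 2 = 100 × 2 = 200
[solution 2] = 2.00 μg/mL / 200 = 0.0100 μg/mL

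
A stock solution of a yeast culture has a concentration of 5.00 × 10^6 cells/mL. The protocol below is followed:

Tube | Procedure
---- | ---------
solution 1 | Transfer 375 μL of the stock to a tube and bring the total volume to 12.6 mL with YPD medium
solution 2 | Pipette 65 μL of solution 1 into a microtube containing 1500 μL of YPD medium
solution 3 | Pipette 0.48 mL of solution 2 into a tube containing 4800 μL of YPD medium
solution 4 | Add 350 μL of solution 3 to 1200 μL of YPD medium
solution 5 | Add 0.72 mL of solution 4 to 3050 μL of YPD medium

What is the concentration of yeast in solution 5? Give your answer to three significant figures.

24.2 cells/mL

Step 1: 375 μL brought to 12.6 mL → factor 12600/375 = 33.6
Step 2: 65 μL + 1500 μL = 1565 μL total → factor 1565/65 = 24.077
Step 3: 0.48 mL + 4800 μL = 5.28 mL total → factor 5.28/0.48 = 11
Step 4: 350 μL + 1200 μL = 1550 μL total → factor 1550/350 = 4.4286
Step 5: 0.72 mL + 3050 μL = 3.77 mL total → factor 3.77/0.72 = 5.2361
Dilution factor through solution 5 = 33.6 × 24.077 × 11 × 4.4286 × 5.2361 = 2.0635 × 10^5
[solution 5] = 5.00 × 10^6 cells/mL / 2.0635 × 10^5 = 24.2 cells/mL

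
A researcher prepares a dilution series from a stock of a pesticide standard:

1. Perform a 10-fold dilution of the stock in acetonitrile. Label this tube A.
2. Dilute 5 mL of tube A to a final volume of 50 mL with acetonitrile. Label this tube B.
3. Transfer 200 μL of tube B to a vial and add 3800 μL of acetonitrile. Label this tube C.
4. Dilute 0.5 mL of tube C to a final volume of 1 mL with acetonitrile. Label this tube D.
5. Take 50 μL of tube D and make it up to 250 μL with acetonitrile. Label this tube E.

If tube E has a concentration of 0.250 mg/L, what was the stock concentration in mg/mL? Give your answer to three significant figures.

Step 1: 10-fold → factor 10
Step 2: 5 mL brought to 50 mL → factor 50/5 = 10
Step 3: 200 μL + 3800 μL = 4000 μL total → factor 4000/200 = 20
Step 4: 0.5 mL brought to 1 mL → factor 1/0.5 = 2
Step 5: 50 μL brought to 250 μL → factor 250/50 = 5
Overall dilution factor = 10 × 10 × 20 × 2 × 5 = 20000
Stock = 0.250 mg/L × 20000 = 5000 mg/L = 5.00 mg/mL

5.00 mg/mL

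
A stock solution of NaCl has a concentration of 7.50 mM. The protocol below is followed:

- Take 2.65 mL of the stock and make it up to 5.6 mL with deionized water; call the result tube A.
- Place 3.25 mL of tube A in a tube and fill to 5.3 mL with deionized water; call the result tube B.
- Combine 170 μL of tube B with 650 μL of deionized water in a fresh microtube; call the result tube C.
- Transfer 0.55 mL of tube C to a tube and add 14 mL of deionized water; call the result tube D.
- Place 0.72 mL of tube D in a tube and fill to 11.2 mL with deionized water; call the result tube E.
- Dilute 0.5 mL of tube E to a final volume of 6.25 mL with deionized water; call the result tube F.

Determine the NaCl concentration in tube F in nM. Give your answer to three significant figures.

Step 1: 2.65 mL brought to 5.6 mL → factor 5.6/2.65 = 2.1132
Step 2: 3.25 mL brought to 5.3 mL → factor 5.3/3.25 = 1.6308
Step 3: 170 μL + 650 μL = 820 μL total → factor 820/170 = 4.8235
Step 4: 0.55 mL + 14 mL = 14.55 mL total → factor 14.55/0.55 = 26.455
Step 5: 0.72 mL brought to 11.2 mL → factor 11.2/0.72 = 15.556
Step 6: 0.5 mL brought to 6.25 mL → factor 6.25/0.5 = 12.5
Overall dilution factor = 2.1132 × 1.6308 × 4.8235 × 26.455 × 15.556 × 12.5 = 85506
Final = 7.50 mM / 85506 = 8.771 × 10^-5 mM = 87.7 nM

87.7 nM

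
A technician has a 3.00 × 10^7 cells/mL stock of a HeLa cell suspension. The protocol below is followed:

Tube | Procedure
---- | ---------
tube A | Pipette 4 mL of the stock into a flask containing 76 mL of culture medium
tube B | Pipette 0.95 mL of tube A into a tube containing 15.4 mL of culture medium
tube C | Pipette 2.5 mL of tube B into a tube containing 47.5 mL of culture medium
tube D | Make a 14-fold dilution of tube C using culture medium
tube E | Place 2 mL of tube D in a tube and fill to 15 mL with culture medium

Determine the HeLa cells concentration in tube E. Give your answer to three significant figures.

Step 1: 4 mL + 76 mL = 80 mL total → factor 80/4 = 20
Step 2: 0.95 mL + 15.4 mL = 16.35 mL total → factor 16.35/0.95 = 17.211
Step 3: 2.5 mL + 47.5 mL = 50 mL total → factor 50/2.5 = 20
Step 4: 14-fold → factor 14
Step 5: 2 mL brought to 15 mL → factor 15/2 = 7.5
Overall dilution factor = 20 × 17.211 × 20 × 14 × 7.5 = 7.2284 × 10^5
Final = 3.00 × 10^7 cells/mL / 7.2284 × 10^5 = 41.5 cells/mL

41.5 cells/mL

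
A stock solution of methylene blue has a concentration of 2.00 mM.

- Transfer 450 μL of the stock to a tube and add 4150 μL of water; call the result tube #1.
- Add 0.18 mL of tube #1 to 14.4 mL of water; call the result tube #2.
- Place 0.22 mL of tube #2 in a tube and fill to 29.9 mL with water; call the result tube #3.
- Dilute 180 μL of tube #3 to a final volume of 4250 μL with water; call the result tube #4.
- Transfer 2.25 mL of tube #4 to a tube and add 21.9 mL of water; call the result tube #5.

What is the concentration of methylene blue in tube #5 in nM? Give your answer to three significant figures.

0.0701 nM

Step 1: 450 μL + 4150 μL = 4600 μL total → factor 4600/450 = 10.222
Step 2: 0.18 mL + 14.4 mL = 14.58 mL total → factor 14.58/0.18 = 81
Step 3: 0.22 mL brought to 29.9 mL → factor 29.9/0.22 = 135.91
Step 4: 180 μL brought to 4250 μL → factor 4250/180 = 23.611
Step 5: 2.25 mL + 21.9 mL = 24.15 mL total → factor 24.15/2.25 = 10.733
Overall dilution factor = 10.222 × 81 × 135.91 × 23.611 × 10.733 = 2.8519 × 10^7
Final = 2.00 mM / 2.8519 × 10^7 = 7.013 × 10^-8 mM = 0.0701 nM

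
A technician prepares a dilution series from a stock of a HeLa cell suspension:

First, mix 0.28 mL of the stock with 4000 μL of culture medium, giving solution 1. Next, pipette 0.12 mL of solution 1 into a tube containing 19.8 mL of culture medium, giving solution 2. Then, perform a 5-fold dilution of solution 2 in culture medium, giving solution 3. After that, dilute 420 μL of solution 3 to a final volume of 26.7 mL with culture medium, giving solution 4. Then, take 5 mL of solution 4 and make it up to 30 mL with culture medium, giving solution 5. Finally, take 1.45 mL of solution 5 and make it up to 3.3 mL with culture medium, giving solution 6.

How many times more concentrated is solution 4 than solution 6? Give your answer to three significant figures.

13.7

Step 1: 0.28 mL + 4000 μL = 4.28 mL total → factor 4.28/0.28 = 15.286
Step 2: 0.12 mL + 19.8 mL = 19.92 mL total → factor 19.92/0.12 = 166
Step 3: 5-fold → factor 5
Step 4: 420 μL brought to 26.7 mL → factor 26700/420 = 63.571
Step 5: 5 mL brought to 30 mL → factor 30/5 = 6
Step 6: 1.45 mL brought to 3.3 mL → factor 3.3/1.45 = 2.2759
Dilution factor to solution 4 = 8.0654 × 10^5; to solution 6 = 1.1013 × 10^7
[solution 4]/[solution 6] = (factor to solution 6)/(factor to solution 4) = 1.1013 × 10^7/8.0654 × 10^5 = 13.7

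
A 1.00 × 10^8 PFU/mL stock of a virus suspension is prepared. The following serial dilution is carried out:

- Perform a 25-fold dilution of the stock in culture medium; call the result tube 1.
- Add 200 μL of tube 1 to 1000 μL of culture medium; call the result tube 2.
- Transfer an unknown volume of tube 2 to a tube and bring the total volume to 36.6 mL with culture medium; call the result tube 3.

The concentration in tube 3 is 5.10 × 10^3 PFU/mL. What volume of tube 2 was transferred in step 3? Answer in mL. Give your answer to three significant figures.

Step 1: 25-fold → factor 25
Step 2: 200 μL + 1000 μL = 1200 μL total → factor 1200/200 = 6
Step 3: v brought to 36.6 mL → factor = 36.6 mL/v
Product of known-step factors = 150
Overall factor = 1.00 × 10^8 PFU/mL / (5.10 × 10^3 PFU/mL) = 19608
Step-3 factor = 19608 / 150 = 130.72
v = 36.6 mL / 130.72 = 0.280 mL

0.280 mL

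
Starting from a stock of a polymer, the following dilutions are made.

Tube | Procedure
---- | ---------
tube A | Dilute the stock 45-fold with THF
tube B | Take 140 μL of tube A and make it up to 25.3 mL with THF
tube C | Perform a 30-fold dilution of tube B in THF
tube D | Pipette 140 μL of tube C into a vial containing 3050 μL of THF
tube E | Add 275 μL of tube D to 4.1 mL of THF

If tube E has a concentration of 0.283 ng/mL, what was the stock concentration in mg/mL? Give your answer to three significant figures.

Step 1: 45-fold → factor 45
Step 2: 140 μL brought to 25.3 mL → factor 25300/140 = 180.71
Step 3: 30-fold → factor 30
Step 4: 140 μL + 3050 μL = 3190 μL total → factor 3190/140 = 22.786
Step 5: 275 μL + 4.1 mL = 4375 μL total → factor 4375/275 = 15.909
Overall dilution factor = 45 × 180.71 × 30 × 22.786 × 15.909 = 8.8437 × 10^7
Stock = 0.283 ng/mL × 8.8437 × 10^7 = 2.503 × 10^7 ng/mL = 25.0 mg/mL

25.0 mg/mL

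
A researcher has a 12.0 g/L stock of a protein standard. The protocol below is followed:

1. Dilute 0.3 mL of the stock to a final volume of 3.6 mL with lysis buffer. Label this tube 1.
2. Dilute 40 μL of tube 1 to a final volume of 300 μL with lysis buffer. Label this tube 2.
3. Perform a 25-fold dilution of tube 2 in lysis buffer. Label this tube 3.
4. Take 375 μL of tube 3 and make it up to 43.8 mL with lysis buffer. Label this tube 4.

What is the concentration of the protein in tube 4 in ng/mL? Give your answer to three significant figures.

45.7 ng/mL

Step 1: 0.3 mL brought to 3.6 mL → factor 3.6/0.3 = 12
Step 2: 40 μL brought to 300 μL → factor 300/40 = 7.5
Step 3: 25-fold → factor 25
Step 4: 375 μL brought to 43.8 mL → factor 43800/375 = 116.8
Overall dilution factor = 12 × 7.5 × 25 × 116.8 = 2.628 × 10^5
Final = 12.0 g/L / 2.628 × 10^5 = 4.566 × 10^-5 g/L = 45.7 ng/mL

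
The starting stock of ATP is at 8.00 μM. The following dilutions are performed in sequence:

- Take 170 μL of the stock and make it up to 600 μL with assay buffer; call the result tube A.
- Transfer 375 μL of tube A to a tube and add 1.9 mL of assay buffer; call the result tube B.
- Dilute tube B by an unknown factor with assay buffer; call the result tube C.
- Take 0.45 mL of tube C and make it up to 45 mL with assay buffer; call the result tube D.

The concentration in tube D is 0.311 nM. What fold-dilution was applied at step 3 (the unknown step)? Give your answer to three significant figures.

12.0-fold

Step 1: 170 μL brought to 600 μL → factor 600/170 = 3.5294
Step 2: 375 μL + 1.9 mL = 2275 μL total → factor 2275/375 = 6.0667
Step 3: unknown factor x
Step 4: 0.45 mL brought to 45 mL → factor 45/0.45 = 100
Product of known-step factors = 2141.2
Overall factor = 8.00 μM / (0.311 nM) = 25723
x = 25723 / 2141.2 = 12.0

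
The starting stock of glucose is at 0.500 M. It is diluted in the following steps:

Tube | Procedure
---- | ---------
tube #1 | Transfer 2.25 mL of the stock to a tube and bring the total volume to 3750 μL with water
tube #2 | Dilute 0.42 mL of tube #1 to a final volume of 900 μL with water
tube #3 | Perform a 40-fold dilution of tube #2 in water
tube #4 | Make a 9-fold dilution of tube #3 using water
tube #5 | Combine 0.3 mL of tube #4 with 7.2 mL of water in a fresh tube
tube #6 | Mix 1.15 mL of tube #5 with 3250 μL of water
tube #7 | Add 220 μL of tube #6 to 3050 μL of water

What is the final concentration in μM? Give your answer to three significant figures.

Step 1: 2.25 mL brought to 3750 μL → factor 3.75/2.25 = 1.6667
Step 2: 0.42 mL brought to 900 μL → factor 0.9/0.42 = 2.1429
Step 3: 40-fold → factor 40
Step 4: 9-fold → factor 9
Step 5: 0.3 mL + 7.2 mL = 7.5 mL total → factor 7.5/0.3 = 25
Step 6: 1.15 mL + 3250 μL = 4.4 mL total → factor 4.4/1.15 = 3.8261
Step 7: 220 μL + 3050 μL = 3270 μL total → factor 3270/220 = 14.864
Overall dilution factor = 1.6667 × 2.1429 × 40 × 9 × 25 × 3.8261 × 14.864 = 1.828 × 10^6
Final = 0.500 M / 1.828 × 10^6 = 2.735 × 10^-7 M = 0.274 μM

0.274 μM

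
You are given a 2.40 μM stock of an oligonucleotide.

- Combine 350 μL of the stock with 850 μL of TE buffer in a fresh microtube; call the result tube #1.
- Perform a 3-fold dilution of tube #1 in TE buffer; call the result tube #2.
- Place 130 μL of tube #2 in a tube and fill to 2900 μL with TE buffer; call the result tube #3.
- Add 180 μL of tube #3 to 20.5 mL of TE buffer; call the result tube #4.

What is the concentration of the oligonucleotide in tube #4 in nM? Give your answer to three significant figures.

Step 1: 350 μL + 850 μL = 1200 μL total → factor 1200/350 = 3.4286
Step 2: 3-fold → factor 3
Step 3: 130 μL brought to 2900 μL → factor 2900/130 = 22.308
Step 4: 180 μL + 20.5 mL = 20680 μL total → factor 20680/180 = 114.89
Overall dilution factor = 3.4286 × 3 × 22.308 × 114.89 = 26361
Final = 2.40 μM / 26361 = 9.104 × 10^-5 μM = 0.0910 nM

0.0910 nM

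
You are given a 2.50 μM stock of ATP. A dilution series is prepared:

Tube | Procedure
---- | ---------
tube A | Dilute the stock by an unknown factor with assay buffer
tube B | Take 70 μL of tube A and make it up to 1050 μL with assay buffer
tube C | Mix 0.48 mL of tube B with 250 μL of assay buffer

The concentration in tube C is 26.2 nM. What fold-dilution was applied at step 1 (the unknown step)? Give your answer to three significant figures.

4.18-fold

Step 1: unknown factor x
Step 2: 70 μL brought to 1050 μL → factor 1050/70 = 15
Step 3: 0.48 mL + 250 μL = 0.73 mL total → factor 0.73/0.48 = 1.5208
Product of known-step factors = 22.812
Overall factor = 2.50 μM / (26.2 nM) = 95.42
x = 95.42 / 22.812 = 4.18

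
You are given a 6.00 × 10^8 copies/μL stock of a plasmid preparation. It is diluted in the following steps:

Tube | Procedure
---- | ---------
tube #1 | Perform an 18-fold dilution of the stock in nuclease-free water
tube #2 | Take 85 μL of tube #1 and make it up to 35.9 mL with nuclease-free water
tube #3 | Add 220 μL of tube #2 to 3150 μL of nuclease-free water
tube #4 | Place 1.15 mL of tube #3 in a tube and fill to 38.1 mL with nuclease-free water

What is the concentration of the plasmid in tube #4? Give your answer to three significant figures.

Step 1: 18-fold → factor 18
Step 2: 85 μL brought to 35.9 mL → factor 35900/85 = 422.35
Step 3: 220 μL + 3150 μL = 3370 μL total → factor 3370/220 = 15.318
Step 4: 1.15 mL brought to 38.1 mL → factor 38.1/1.15 = 33.13
Overall dilution factor = 18 × 422.35 × 15.318 × 33.13 = 3.8582 × 10^6
Final = 6.00 × 10^8 copies/μL / 3.8582 × 10^6 = 156 copies/μL

156 copies/μL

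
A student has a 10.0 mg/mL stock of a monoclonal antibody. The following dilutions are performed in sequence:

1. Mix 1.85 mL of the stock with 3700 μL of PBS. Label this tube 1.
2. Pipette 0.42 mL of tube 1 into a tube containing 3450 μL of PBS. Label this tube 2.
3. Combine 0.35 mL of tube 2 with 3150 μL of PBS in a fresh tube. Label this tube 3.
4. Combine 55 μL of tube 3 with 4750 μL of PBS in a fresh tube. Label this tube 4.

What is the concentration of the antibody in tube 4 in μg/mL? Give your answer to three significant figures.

Step 1: 1.85 mL + 3700 μL = 5.55 mL total → factor 5.55/1.85 = 3
Step 2: 0.42 mL + 3450 μL = 3.87 mL total → factor 3.87/0.42 = 9.2143
Step 3: 0.35 mL + 3150 μL = 3.5 mL total → factor 3.5/0.35 = 10
Step 4: 55 μL + 4750 μL = 4805 μL total → factor 4805/55 = 87.364
Overall dilution factor = 3 × 9.2143 × 10 × 87.364 = 24150
Final = 10.0 mg/mL / 24150 = 0.0004141 mg/mL = 0.414 μg/mL

0.414 μg/mL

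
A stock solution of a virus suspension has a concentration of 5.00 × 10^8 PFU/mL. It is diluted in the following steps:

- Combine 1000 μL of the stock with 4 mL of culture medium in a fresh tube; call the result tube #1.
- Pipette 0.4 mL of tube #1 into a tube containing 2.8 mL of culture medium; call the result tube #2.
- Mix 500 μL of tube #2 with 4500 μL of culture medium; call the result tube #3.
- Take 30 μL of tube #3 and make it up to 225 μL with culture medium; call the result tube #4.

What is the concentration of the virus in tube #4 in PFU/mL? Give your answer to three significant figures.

Step 1: 1000 μL + 4 mL = 5000 μL total → factor 5000/1000 = 5
Step 2: 0.4 mL + 2.8 mL = 3.2 mL total → factor 3.2/0.4 = 8
Step 3: 500 μL + 4500 μL = 5000 μL total → factor 5000/500 = 10
Step 4: 30 μL brought to 225 μL → factor 225/30 = 7.5
Overall dilution factor = 5 × 8 × 10 × 7.5 = 3000
Final = 5.00 × 10^8 PFU/mL / 3000 = 1.67 × 10^5 PFU/mL

1.67 × 10^5 PFU/mL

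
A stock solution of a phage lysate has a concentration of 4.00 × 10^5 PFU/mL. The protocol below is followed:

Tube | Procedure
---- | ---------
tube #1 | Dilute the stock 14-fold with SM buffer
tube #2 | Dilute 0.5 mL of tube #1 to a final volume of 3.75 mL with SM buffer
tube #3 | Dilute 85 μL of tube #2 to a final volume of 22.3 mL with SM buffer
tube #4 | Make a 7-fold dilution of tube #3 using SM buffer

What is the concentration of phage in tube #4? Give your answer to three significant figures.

Step 1: 14-fold → factor 14
Step 2: 0.5 mL brought to 3.75 mL → factor 3.75/0.5 = 7.5
Step 3: 85 μL brought to 22.3 mL → factor 22300/85 = 262.35
Step 4: 7-fold → factor 7
Overall dilution factor = 14 × 7.5 × 262.35 × 7 = 1.9283 × 10^5
Final = 4.00 × 10^5 PFU/mL / 1.9283 × 10^5 = 2.07 PFU/mL

2.07 PFU/mL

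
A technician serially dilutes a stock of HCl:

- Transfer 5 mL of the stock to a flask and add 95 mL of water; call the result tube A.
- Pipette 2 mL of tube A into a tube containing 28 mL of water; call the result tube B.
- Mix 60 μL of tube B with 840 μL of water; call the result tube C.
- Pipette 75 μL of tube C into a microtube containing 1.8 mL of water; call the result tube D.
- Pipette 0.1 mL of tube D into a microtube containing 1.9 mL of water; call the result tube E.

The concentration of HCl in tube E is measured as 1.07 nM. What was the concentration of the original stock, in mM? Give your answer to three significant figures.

2.41 mM

Step 1: 5 mL + 95 mL = 100 mL total → factor 100/5 = 20
Step 2: 2 mL + 28 mL = 30 mL total → factor 30/2 = 15
Step 3: 60 μL + 840 μL = 900 μL total → factor 900/60 = 15
Step 4: 75 μL + 1.8 mL = 1875 μL total → factor 1875/75 = 25
Step 5: 0.1 mL + 1.9 mL = 2 mL total → factor 2/0.1 = 20
Overall dilution factor = 20 × 15 × 15 × 25 × 20 = 2.25 × 10^6
Stock = 1.07 nM × 2.25 × 10^6 = 2.408 × 10^6 nM = 2.41 mM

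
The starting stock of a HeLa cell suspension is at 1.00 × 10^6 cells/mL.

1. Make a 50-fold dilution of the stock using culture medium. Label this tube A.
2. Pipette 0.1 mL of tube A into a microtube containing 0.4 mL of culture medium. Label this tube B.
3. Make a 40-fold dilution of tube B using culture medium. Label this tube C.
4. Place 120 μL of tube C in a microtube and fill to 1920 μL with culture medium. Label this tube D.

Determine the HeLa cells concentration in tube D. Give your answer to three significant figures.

6.25 cells/mL

Step 1: 50-fold → factor 50
Step 2: 0.1 mL + 0.4 mL = 0.5 mL total → factor 0.5/0.1 = 5
Step 3: 40-fold → factor 40
Step 4: 120 μL brought to 1920 μL → factor 1920/120 = 16
Overall dilution factor = 50 × 5 × 40 × 16 = 1.6 × 10^5
Final = 1.00 × 10^6 cells/mL / 1.6 × 10^5 = 6.25 cells/mL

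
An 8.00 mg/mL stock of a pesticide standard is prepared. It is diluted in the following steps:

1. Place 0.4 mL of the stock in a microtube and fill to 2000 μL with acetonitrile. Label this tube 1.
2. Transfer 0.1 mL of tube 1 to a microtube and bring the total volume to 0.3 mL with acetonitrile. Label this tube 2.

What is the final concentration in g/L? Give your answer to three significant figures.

Step 1: 0.4 mL brought to 2000 μL → factor 2/0.4 = 5
Step 2: 0.1 mL brought to 0.3 mL → factor 0.3/0.1 = 3
Overall dilution factor = 5 × 3 = 15
Final = 8.00 mg/mL / 15 = 0.5333 mg/mL = 0.533 g/L

0.533 g/L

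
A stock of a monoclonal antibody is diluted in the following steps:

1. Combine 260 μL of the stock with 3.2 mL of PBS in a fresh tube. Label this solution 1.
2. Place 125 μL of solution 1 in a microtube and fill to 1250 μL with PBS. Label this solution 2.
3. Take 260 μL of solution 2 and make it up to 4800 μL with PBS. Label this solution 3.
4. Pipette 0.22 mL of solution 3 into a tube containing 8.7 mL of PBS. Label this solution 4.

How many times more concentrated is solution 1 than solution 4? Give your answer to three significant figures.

7.49 × 10^3

Step 1: 260 μL + 3.2 mL = 3460 μL total → factor 3460/260 = 13.308
Step 2: 125 μL brought to 1250 μL → factor 1250/125 = 10
Step 3: 260 μL brought to 4800 μL → factor 4800/260 = 18.462
Step 4: 0.22 mL + 8.7 mL = 8.92 mL total → factor 8.92/0.22 = 40.545
Dilution factor to solution 1 = 13.308; to solution 4 = 99612
[solution 1]/[solution 4] = (factor to solution 4)/(factor to solution 1) = 99612/13.308 = 7.49 × 10^3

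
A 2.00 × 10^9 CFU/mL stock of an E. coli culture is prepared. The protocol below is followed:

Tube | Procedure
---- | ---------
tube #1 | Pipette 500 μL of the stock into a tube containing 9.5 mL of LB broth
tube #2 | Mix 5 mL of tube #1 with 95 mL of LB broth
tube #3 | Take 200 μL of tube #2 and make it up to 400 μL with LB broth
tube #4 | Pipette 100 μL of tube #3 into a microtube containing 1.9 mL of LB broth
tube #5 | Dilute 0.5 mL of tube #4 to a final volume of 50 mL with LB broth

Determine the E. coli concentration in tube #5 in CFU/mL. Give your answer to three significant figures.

Step 1: 500 μL + 9.5 mL = 10000 μL total → factor 10000/500 = 20
Step 2: 5 mL + 95 mL = 100 mL total → factor 100/5 = 20
Step 3: 200 μL brought to 400 μL → factor 400/200 = 2
Step 4: 100 μL + 1.9 mL = 2000 μL total → factor 2000/100 = 20
Step 5: 0.5 mL brought to 50 mL → factor 50/0.5 = 100
Overall dilution factor = 20 × 20 × 2 × 20 × 100 = 1.6 × 10^6
Final = 2.00 × 10^9 CFU/mL / 1.6 × 10^6 = 1.25 × 10^3 CFU/mL

1.25 × 10^3 CFU/mL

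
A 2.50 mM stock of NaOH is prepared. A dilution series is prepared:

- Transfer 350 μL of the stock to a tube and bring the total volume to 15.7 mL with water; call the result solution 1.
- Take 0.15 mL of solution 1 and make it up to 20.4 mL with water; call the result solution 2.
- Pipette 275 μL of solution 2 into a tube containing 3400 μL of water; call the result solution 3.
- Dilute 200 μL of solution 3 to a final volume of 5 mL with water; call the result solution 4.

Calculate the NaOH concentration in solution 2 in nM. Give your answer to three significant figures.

410 nM

Step 1: 350 μL brought to 15.7 mL → factor 15700/350 = 44.857
Step 2: 0.15 mL brought to 20.4 mL → factor 20.4/0.15 = 136
Dilution factor through solution 2 = 44.857 × 136 = 6100.6
[solution 2] = 2.50 mM / 6100.6 = 0.0004098 mM = 410 nM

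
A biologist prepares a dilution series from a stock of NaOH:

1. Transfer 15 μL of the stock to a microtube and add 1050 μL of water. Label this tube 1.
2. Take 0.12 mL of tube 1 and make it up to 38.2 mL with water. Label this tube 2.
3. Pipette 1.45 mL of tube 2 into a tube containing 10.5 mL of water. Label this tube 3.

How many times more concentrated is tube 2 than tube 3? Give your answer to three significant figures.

Step 1: 15 μL + 1050 μL = 1065 μL total → factor 1065/15 = 71
Step 2: 0.12 mL brought to 38.2 mL → factor 38.2/0.12 = 318.33
Step 3: 1.45 mL + 10.5 mL = 11.95 mL total → factor 11.95/1.45 = 8.2414
Dilution factor to tube 2 = 22602; to tube 3 = 1.8627 × 10^5
[tube 2]/[tube 3] = (factor to tube 3)/(factor to tube 2) = 1.8627 × 10^5/22602 = 8.24

8.24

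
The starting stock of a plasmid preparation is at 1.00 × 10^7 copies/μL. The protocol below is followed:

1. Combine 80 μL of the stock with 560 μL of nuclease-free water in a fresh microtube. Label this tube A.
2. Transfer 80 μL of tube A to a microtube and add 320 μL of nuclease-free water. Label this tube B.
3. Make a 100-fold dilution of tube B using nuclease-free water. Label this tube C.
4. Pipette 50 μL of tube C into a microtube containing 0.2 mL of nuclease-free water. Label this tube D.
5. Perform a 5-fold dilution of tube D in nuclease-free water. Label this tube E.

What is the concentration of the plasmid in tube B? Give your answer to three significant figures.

Step 1: 80 μL + 560 μL = 640 μL total → factor 640/80 = 8
Step 2: 80 μL + 320 μL = 400 μL total → factor 400/80 = 5
Dilution factor through tube B = 8 × 5 = 40
[tube B] = 1.00 × 10^7 copies/μL / 40 = 2.50 × 10^5 copies/μL

2.50 × 10^5 copies/μL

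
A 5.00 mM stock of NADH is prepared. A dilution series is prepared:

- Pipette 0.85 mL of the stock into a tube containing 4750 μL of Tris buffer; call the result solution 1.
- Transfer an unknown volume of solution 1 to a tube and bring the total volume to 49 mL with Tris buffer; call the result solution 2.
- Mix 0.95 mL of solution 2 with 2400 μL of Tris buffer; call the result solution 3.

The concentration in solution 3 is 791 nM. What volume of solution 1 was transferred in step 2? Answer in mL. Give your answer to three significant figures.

Step 1: 0.85 mL + 4750 μL = 5.6 mL total → factor 5.6/0.85 = 6.5882
Step 2: v brought to 49 mL → factor = 49 mL/v
Step 3: 0.95 mL + 2400 μL = 3.35 mL total → factor 3.35/0.95 = 3.5263
Product of known-step factors = 23.232
Overall factor = 5.00 mM / (791 nM) = 6321.1
Step-2 factor = 6321.1 / 23.232 = 272.08
v = 49 mL / 272.08 = 0.180 mL

0.180 mL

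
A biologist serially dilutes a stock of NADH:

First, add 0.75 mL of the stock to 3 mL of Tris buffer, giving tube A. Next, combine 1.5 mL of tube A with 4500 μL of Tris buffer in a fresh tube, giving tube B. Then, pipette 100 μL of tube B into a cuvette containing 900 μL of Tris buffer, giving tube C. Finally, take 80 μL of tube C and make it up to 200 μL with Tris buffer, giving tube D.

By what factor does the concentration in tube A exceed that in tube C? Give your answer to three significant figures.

Step 1: 0.75 mL + 3 mL = 3.75 mL total → factor 3.75/0.75 = 5
Step 2: 1.5 mL + 4500 μL = 6 mL total → factor 6/1.5 = 4
Step 3: 100 μL + 900 μL = 1000 μL total → factor 1000/100 = 10
Dilution factor to tube A = 5; to tube C = 200
[tube A]/[tube C] = (factor to tube C)/(factor to tube A) = 200/5 = 40.0

40.0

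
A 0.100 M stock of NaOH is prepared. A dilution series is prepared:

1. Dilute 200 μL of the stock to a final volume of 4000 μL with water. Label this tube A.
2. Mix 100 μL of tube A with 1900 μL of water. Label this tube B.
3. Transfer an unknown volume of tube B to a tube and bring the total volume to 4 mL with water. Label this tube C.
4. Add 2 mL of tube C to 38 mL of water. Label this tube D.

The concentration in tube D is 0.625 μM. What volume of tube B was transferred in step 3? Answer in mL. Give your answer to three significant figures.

Step 1: 200 μL brought to 4000 μL → factor 4000/200 = 20
Step 2: 100 μL + 1900 μL = 2000 μL total → factor 2000/100 = 20
Step 3: v brought to 4 mL → factor = 4 mL/v
Step 4: 2 mL + 38 mL = 40 mL total → factor 40/2 = 20
Product of known-step factors = 8000
Overall factor = 0.100 M / (0.625 μM) = 1.6 × 10^5
Step-3 factor = 1.6 × 10^5 / 8000 = 20
v = 4 mL / 20 = 0.200 mL

0.200 mL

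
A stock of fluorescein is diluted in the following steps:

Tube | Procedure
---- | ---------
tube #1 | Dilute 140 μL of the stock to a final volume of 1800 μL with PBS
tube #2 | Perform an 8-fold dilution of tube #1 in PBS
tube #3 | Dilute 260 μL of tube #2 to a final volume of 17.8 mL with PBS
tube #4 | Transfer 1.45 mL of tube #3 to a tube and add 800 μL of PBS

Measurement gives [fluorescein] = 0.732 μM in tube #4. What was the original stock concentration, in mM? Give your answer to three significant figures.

Step 1: 140 μL brought to 1800 μL → factor 1800/140 = 12.857
Step 2: 8-fold → factor 8
Step 3: 260 μL brought to 17.8 mL → factor 17800/260 = 68.462
Step 4: 1.45 mL + 800 μL = 2.25 mL total → factor 2.25/1.45 = 1.5517
Overall dilution factor = 12.857 × 8 × 68.462 × 1.5517 = 10927
Stock = 0.732 μM × 10927 = 7998 μM = 8.00 mM

8.00 mM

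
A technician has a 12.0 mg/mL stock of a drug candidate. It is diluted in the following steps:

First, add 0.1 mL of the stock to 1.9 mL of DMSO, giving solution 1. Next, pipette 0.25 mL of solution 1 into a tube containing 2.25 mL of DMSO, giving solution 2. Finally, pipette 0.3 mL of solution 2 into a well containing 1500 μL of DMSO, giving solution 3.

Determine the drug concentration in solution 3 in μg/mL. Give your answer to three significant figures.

Step 1: 0.1 mL + 1.9 mL = 2 mL total → factor 2/0.1 = 20
Step 2: 0.25 mL + 2.25 mL = 2.5 mL total → factor 2.5/0.25 = 10
Step 3: 0.3 mL + 1500 μL = 1.8 mL total → factor 1.8/0.3 = 6
Overall dilution factor = 20 × 10 × 6 = 1200
Final = 12.0 mg/mL / 1200 = 0.01000 mg/mL = 10.0 μg/mL

10.0 μg/mL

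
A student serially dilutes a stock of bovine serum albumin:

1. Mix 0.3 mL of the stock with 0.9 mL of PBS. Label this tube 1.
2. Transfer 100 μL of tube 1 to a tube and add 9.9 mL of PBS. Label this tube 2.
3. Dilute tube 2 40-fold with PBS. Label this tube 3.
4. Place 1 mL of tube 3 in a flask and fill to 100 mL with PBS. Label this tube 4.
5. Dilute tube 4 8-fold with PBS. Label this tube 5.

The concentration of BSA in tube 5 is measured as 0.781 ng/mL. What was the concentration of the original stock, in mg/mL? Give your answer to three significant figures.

10.0 mg/mL

Step 1: 0.3 mL + 0.9 mL = 1.2 mL total → factor 1.2/0.3 = 4
Step 2: 100 μL + 9.9 mL = 10000 μL total → factor 10000/100 = 100
Step 3: 40-fold → factor 40
Step 4: 1 mL brought to 100 mL → factor 100/1 = 100
Step 5: 8-fold → factor 8
Overall dilution factor = 4 × 100 × 40 × 100 × 8 = 1.28 × 10^7
Stock = 0.781 ng/mL × 1.28 × 10^7 = 9.997 × 10^6 ng/mL = 10.0 mg/mL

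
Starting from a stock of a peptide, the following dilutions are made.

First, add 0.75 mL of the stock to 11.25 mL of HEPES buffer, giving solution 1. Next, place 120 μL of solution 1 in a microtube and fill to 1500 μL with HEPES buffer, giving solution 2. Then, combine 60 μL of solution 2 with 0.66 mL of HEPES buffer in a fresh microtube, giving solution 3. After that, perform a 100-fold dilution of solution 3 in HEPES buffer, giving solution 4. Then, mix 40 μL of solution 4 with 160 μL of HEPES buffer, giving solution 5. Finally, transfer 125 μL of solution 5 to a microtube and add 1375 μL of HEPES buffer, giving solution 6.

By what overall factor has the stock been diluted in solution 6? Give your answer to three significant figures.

1.44 × 10^7

Step 1: 0.75 mL + 11.25 mL = 12 mL total → factor 12/0.75 = 16
Step 2: 120 μL brought to 1500 μL → factor 1500/120 = 12.5
Step 3: 60 μL + 0.66 mL = 720 μL total → factor 720/60 = 12
Step 4: 100-fold → factor 100
Step 5: 40 μL + 160 μL = 200 μL total → factor 200/40 = 5
Step 6: 125 μL + 1375 μL = 1500 μL total → factor 1500/125 = 12
Overall dilution factor = 16 × 12.5 × 12 × 100 × 5 × 12 = 1.44 × 10^7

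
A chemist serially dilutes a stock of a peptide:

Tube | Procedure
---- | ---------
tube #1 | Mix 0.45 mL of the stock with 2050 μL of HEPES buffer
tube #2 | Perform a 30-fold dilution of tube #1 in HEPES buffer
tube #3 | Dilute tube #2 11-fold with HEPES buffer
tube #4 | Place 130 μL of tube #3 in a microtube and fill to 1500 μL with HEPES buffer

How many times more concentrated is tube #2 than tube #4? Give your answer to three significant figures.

Step 1: 0.45 mL + 2050 μL = 2.5 mL total → factor 2.5/0.45 = 5.5556
Step 2: 30-fold → factor 30
Step 3: 11-fold → factor 11
Step 4: 130 μL brought to 1500 μL → factor 1500/130 = 11.538
Dilution factor to tube #2 = 166.67; to tube #4 = 21154
[tube #2]/[tube #4] = (factor to tube #4)/(factor to tube #2) = 21154/166.67 = 127

127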